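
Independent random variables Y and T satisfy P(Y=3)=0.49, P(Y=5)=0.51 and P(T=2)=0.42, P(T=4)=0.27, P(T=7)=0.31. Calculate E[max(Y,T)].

E[max(Y,T)] = Σ_y Σ_t max(y,t) · P(Y=y)P(T=t)
 = 3·0.2058 + 4·0.1323 + 7·0.1519 + 5·0.2142 + 5·0.1377 + 7·0.1581
 = 0.6174 + 0.5292 + 1.0633 + 1.071 + 0.6885 + 1.1067
 = 5.0761

5.0761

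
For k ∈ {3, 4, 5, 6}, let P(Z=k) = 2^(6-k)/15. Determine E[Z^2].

14.8

E[Z^2] = Σ z^2·P(Z=z)
 = 9·8/15 + 16·4/15 + 25·2/15 + 36·1/15
 = 24/5 + 64/15 + 10/3 + 12/5
 = 74/5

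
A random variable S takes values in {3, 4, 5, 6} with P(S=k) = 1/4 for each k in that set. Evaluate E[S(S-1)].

17

E[S(S-1)] = Σ s(s-1)·P(S=s)
 = 6·1/4 + 12·1/4 + 20·1/4 + 30·1/4
 = 3/2 + 3 + 5 + 15/2
 = 17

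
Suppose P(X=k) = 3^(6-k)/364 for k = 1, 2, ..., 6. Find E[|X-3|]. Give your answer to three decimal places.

1.607

E[|X-3|] = Σ |x-3|·P(X=x)
 = 2·243/364 + 1·81/364 + 0·27/364 + 1·9/364 + 2·3/364 + 3·1/364
 = 243/182 + 81/364 + 0 + 9/364 + 3/182 + 3/364
 = 45/28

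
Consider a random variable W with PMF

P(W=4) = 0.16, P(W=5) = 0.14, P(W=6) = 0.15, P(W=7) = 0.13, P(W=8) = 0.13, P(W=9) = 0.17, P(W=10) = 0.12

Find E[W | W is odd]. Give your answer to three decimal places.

7.136

P(W is odd) = 0.14 + 0.13 + 0.17 = 0.44.
E[W | W is odd] = [5·0.14 + 7·0.13 + 9·0.17] / 0.44
 = 3.14 / 0.44
 = 157/22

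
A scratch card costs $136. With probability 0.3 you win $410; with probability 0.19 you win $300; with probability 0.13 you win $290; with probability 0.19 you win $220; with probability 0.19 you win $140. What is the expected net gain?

150.1

E[payout] = 410·0.3 + 300·0.19 + 290·0.13 + 220·0.19 + 140·0.19
 = 123 + 57 + 37.7 + 41.8 + 26.6
 = 286.1
Net = 286.1 - 136 = 150.1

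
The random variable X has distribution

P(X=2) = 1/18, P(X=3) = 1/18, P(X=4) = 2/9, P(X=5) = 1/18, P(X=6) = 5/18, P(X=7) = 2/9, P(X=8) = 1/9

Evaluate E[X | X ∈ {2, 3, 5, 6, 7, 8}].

6

P(X ∈ {2, 3, 5, 6, 7, 8}) = 1/18 + 1/18 + 1/18 + 5/18 + 2/9 + 1/9 = 7/9.
E[X | X ∈ {2, 3, 5, 6, 7, 8}] = [2·1/18 + 3·1/18 + 5·1/18 + 6·5/18 + 7·2/9 + 8·1/9] / (7/9)
 = 14/3 / (7/9)
 = 6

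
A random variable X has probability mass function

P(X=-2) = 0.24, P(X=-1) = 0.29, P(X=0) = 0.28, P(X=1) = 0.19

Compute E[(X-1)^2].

E[(X-1)^2] = Σ (x-1)^2·P(X=x)
 = 9·0.24 + 4·0.29 + 1·0.28 + 0·0.19
 = 2.16 + 1.16 + 0.28 + 0
 = 3.6

3.6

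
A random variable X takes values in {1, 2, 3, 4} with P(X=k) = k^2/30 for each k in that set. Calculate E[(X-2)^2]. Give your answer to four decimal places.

E[(X-2)^2] = Σ (x-2)^2·P(X=x)
 = 1·1/30 + 0·2/15 + 1·3/10 + 4·8/15
 = 1/30 + 0 + 3/10 + 32/15
 = 37/15

2.4667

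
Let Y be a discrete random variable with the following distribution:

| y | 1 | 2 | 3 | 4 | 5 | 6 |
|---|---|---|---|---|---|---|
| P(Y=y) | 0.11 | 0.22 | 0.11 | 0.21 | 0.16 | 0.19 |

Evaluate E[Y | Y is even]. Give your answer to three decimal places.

3.903

P(Y is even) = 0.22 + 0.21 + 0.19 = 0.62.
E[Y | Y is even] = [2·0.22 + 4·0.21 + 6·0.19] / 0.62
 = 2.42 / 0.62
 = 121/31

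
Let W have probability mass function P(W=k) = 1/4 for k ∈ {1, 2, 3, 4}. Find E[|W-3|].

1

E[|W-3|] = Σ |w-3|·P(W=w)
 = 2·1/4 + 1·1/4 + 0·1/4 + 1·1/4
 = 1/2 + 1/4 + 0 + 1/4
 = 1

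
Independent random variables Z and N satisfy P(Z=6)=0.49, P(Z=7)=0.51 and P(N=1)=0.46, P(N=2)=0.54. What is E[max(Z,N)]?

6.51

E[max(Z,N)] = Σ_z Σ_n max(z,n) · P(Z=z)P(N=n)
 = 6·0.2254 + 6·0.2646 + 7·0.2346 + 7·0.2754
 = 1.3524 + 1.5876 + 1.6422 + 1.9278
 = 6.51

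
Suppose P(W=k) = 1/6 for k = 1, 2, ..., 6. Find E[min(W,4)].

E[min(W,4)] = Σ min(w,4)·P(W=w)
 = 1·1/6 + 2·1/6 + 3·1/6 + 4·1/6 + 4·1/6 + 4·1/6
 = 1/6 + 1/3 + 1/2 + 2/3 + 2/3 + 2/3
 = 3

3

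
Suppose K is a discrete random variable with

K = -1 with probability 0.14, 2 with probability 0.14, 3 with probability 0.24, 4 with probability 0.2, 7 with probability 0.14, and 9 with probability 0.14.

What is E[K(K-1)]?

E[K(K-1)] = Σ k(k-1)·P(K=k)
 = 2·0.14 + 2·0.14 + 6·0.24 + 12·0.2 + 42·0.14 + 72·0.14
 = 0.28 + 0.28 + 1.44 + 2.4 + 5.88 + 10.08
 = 20.36

20.36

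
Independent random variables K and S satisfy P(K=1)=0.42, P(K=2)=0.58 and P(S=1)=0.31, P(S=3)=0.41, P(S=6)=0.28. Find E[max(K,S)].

3.3998

E[max(K,S)] = Σ_k Σ_s max(k,s) · P(K=k)P(S=s)
 = 1·0.1302 + 3·0.1722 + 6·0.1176 + 2·0.1798 + 3·0.2378 + 6·0.1624
 = 0.1302 + 0.5166 + 0.7056 + 0.3596 + 0.7134 + 0.9744
 = 3.3998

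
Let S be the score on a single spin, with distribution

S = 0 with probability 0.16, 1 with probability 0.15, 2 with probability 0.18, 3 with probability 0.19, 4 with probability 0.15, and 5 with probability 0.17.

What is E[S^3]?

37.57

E[S^3] = Σ s^3·P(S=s)
 = 0·0.16 + 1·0.15 + 8·0.18 + 27·0.19 + 64·0.15 + 125·0.17
 = 0 + 0.15 + 1.44 + 5.13 + 9.6 + 21.25
 = 37.57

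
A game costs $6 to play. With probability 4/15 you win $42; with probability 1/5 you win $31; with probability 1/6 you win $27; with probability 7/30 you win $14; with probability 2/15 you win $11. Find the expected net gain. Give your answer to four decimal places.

20.6333

E[payout] = 42·4/15 + 31·1/5 + 27·1/6 + 14·7/30 + 11·2/15
 = 56/5 + 31/5 + 9/2 + 49/15 + 22/15
 = 799/30
Net = 799/30 - 6 = 619/30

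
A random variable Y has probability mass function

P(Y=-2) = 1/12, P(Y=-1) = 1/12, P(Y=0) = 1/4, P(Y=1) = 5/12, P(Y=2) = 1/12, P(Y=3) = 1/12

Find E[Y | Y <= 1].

P(Y <= 1) = 1/12 + 1/12 + 1/4 + 5/12 = 5/6.
E[Y | Y <= 1] = [(-2)·1/12 + (-1)·1/12 + 0·1/4 + 1·5/12] / (5/6)
 = 1/6 / (5/6)
 = 1/5

0.2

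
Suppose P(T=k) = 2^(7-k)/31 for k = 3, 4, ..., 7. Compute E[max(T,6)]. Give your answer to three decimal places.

E[max(T,6)] = Σ max(t,6)·P(T=t)
 = 6·16/31 + 6·8/31 + 6·4/31 + 6·2/31 + 7·1/31
 = 96/31 + 48/31 + 24/31 + 12/31 + 7/31
 = 187/31

6.032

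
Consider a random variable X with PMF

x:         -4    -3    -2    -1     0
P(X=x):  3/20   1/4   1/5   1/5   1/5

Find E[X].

-1.95

E[X] = Σ x·P(X=x)
 = (-4)·3/20 + (-3)·1/4 + (-2)·1/5 + (-1)·1/5 + 0·1/5
 = (-3/5) + (-3/4) + (-2/5) + (-1/5) + 0
 = -39/20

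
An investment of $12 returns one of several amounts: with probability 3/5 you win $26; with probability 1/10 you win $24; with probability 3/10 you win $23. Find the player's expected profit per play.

12.9

E[payout] = 26·3/5 + 24·1/10 + 23·3/10
 = 78/5 + 12/5 + 69/10
 = 249/10
Net = 249/10 - 12 = 129/10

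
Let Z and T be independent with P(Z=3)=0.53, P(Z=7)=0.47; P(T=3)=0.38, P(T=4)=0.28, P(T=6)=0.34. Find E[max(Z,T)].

5.569

E[max(Z,T)] = Σ_z Σ_t max(z,t) · P(Z=z)P(T=t)
 = 3·0.2014 + 4·0.1484 + 6·0.1802 + 7·0.1786 + 7·0.1316 + 7·0.1598
 = 0.6042 + 0.5936 + 1.0812 + 1.2502 + 0.9212 + 1.1186
 = 5.569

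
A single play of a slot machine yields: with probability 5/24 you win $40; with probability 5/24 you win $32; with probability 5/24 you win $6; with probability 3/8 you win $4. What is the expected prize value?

17.75

E[payout] = 40·5/24 + 32·5/24 + 6·5/24 + 4·3/8
 = 25/3 + 20/3 + 5/4 + 3/2
 = 71/4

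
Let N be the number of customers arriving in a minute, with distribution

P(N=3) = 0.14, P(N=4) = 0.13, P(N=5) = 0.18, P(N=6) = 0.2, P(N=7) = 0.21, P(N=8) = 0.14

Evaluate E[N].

E[N] = Σ n·P(N=n)
 = 3·0.14 + 4·0.13 + 5·0.18 + 6·0.2 + 7·0.21 + 8·0.14
 = 0.42 + 0.52 + 0.9 + 1.2 + 1.47 + 1.12
 = 5.63

5.63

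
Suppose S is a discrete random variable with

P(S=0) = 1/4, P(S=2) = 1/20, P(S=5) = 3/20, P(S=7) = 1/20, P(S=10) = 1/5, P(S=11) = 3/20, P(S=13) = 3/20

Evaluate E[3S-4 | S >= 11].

32

P(S >= 11) = 3/20 + 3/20 = 3/10.
E[3S-4 | S >= 11] = [29·3/20 + 35·3/20] / (3/10)
 = 48/5 / (3/10)
 = 32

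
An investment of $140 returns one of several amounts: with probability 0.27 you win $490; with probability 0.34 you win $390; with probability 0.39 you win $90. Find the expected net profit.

160

E[payout] = 490·0.27 + 390·0.34 + 90·0.39
 = 132.3 + 132.6 + 35.1
 = 300
Net = 300 - 140 = 160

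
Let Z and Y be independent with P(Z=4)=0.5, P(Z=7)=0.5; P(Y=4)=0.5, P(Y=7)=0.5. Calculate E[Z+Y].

E[Z+Y] = Σ_z Σ_y (z+y) · P(Z=z)P(Y=y)
 = 8·0.25 + 11·0.25 + 11·0.25 + 14·0.25
 = 2 + 2.75 + 2.75 + 3.5
 = 11

11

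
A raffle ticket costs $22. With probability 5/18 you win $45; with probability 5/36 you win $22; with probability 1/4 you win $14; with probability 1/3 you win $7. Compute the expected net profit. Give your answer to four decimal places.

-0.6111

E[payout] = 45·5/18 + 22·5/36 + 14·1/4 + 7·1/3
 = 25/2 + 55/18 + 7/2 + 7/3
 = 385/18
Net = 385/18 - 22 = -11/18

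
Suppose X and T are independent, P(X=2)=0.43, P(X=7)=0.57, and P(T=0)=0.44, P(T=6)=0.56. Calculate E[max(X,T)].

5.8132

E[max(X,T)] = Σ_x Σ_t max(x,t) · P(X=x)P(T=t)
 = 2·0.1892 + 6·0.2408 + 7·0.2508 + 7·0.3192
 = 0.3784 + 1.4448 + 1.7556 + 2.2344
 = 5.8132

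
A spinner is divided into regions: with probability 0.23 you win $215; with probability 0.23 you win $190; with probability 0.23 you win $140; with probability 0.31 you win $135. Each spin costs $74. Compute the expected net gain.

93.2

E[payout] = 215·0.23 + 190·0.23 + 140·0.23 + 135·0.31
 = 49.45 + 43.7 + 32.2 + 41.85
 = 167.2
Net = 167.2 - 74 = 93.2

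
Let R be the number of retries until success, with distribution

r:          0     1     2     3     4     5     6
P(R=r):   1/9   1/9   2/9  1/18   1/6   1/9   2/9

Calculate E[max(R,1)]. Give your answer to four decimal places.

E[max(R,1)] = Σ max(r,1)·P(R=r)
 = 1·1/9 + 1·1/9 + 2·2/9 + 3·1/18 + 4·1/6 + 5·1/9 + 6·2/9
 = 1/9 + 1/9 + 4/9 + 1/6 + 2/3 + 5/9 + 4/3
 = 61/18

3.3889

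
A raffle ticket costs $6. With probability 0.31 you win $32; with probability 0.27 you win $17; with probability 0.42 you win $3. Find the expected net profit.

9.77

E[payout] = 32·0.31 + 17·0.27 + 3·0.42
 = 9.92 + 4.59 + 1.26
 = 15.77
Net = 15.77 - 6 = 9.77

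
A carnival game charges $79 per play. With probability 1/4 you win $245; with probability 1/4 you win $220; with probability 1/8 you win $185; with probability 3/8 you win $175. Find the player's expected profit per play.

E[payout] = 245·1/4 + 220·1/4 + 185·1/8 + 175·3/8
 = 245/4 + 55 + 185/8 + 525/8
 = 205
Net = 205 - 79 = 126

126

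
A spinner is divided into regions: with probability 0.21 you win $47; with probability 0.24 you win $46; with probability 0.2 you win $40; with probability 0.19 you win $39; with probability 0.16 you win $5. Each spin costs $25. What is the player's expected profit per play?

12.12

E[payout] = 47·0.21 + 46·0.24 + 40·0.2 + 39·0.19 + 5·0.16
 = 9.87 + 11.04 + 8 + 7.41 + 0.8
 = 37.12
Net = 37.12 - 25 = 12.12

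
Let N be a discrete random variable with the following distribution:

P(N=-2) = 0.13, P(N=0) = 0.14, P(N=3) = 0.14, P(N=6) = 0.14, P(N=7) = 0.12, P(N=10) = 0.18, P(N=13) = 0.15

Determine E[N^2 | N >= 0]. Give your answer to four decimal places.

P(N >= 0) = 0.14 + 0.14 + 0.14 + 0.12 + 0.18 + 0.15 = 0.87.
E[N^2 | N >= 0] = [0·0.14 + 9·0.14 + 36·0.14 + 49·0.12 + 100·0.18 + 169·0.15] / 0.87
 = 55.53 / 0.87
 = 1851/29

63.8276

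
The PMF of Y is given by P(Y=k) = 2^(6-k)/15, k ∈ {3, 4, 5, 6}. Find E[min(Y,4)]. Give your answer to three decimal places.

3.467

E[min(Y,4)] = Σ min(y,4)·P(Y=y)
 = 3·8/15 + 4·4/15 + 4·2/15 + 4·1/15
 = 8/5 + 16/15 + 8/15 + 4/15
 = 52/15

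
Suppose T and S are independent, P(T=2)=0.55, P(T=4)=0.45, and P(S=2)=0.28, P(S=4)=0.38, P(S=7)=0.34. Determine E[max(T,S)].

E[max(T,S)] = Σ_t Σ_s max(t,s) · P(T=t)P(S=s)
 = 2·0.154 + 4·0.209 + 7·0.187 + 4·0.126 + 4·0.171 + 7·0.153
 = 0.308 + 0.836 + 1.309 + 0.504 + 0.684 + 1.071
 = 4.712

4.712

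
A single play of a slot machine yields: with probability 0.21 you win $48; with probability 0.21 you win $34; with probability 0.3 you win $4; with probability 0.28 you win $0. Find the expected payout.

18.42

E[payout] = 48·0.21 + 34·0.21 + 4·0.3 + 0·0.28
 = 10.08 + 7.14 + 1.2 + 0
 = 18.42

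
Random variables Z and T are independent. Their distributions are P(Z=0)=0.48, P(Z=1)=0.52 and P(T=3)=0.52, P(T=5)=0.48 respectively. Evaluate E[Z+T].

E[Z+T] = Σ_z Σ_t (z+t) · P(Z=z)P(T=t)
 = 3·0.2496 + 5·0.2304 + 4·0.2704 + 6·0.2496
 = 0.7488 + 1.152 + 1.0816 + 1.4976
 = 4.48

4.48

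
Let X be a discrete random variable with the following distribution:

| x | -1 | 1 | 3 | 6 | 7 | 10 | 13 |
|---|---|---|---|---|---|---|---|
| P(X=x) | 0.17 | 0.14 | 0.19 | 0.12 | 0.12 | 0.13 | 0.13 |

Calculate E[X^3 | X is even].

P(X is even) = 0.12 + 0.13 = 0.25.
E[X^3 | X is even] = [216·0.12 + 1000·0.13] / 0.25
 = 155.92 / 0.25
 = 15592/25

623.68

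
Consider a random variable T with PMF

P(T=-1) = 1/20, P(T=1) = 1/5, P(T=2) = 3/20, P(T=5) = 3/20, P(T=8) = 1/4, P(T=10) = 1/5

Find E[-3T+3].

-12.6

E[-3T+3] = Σ (-3t+3)·P(T=t)
 = 6·1/20 + 0·1/5 + (-3)·3/20 + (-12)·3/20 + (-21)·1/4 + (-27)·1/5
 = 3/10 + 0 + (-9/20) + (-9/5) + (-21/4) + (-27/5)
 = -63/5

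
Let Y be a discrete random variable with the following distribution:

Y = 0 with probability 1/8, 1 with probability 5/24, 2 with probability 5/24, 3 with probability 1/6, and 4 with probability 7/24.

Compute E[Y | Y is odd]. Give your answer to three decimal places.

P(Y is odd) = 5/24 + 1/6 = 3/8.
E[Y | Y is odd] = [1·5/24 + 3·1/6] / (3/8)
 = 17/24 / (3/8)
 = 17/9

1.889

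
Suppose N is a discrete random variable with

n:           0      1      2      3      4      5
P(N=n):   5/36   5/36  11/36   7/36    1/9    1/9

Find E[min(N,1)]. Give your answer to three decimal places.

0.861

E[min(N,1)] = Σ min(n,1)·P(N=n)
 = 0·5/36 + 1·5/36 + 1·11/36 + 1·7/36 + 1·1/9 + 1·1/9
 = 0 + 5/36 + 11/36 + 7/36 + 1/9 + 1/9
 = 31/36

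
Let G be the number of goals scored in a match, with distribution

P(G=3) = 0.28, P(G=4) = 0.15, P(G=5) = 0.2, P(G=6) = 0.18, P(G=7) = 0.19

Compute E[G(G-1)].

20.86

E[G(G-1)] = Σ g(g-1)·P(G=g)
 = 6·0.28 + 12·0.15 + 20·0.2 + 30·0.18 + 42·0.19
 = 1.68 + 1.8 + 4 + 5.4 + 7.98
 = 20.86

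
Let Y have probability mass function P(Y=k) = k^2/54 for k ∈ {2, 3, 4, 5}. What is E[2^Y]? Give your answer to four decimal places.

E[2^Y] = Σ 2^y·P(Y=y)
 = 4·2/27 + 8·1/6 + 16·8/27 + 32·25/54
 = 8/27 + 4/3 + 128/27 + 400/27
 = 572/27

21.1852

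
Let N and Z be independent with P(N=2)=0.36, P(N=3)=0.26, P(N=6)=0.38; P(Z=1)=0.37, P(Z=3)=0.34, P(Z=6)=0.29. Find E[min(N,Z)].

E[min(N,Z)] = Σ_n Σ_z min(n,z) · P(N=n)P(Z=z)
 = 1·0.1332 + 2·0.1224 + 2·0.1044 + 1·0.0962 + 3·0.0884 + 3·0.0754 + 1·0.1406 + 3·0.1292 + 6·0.1102
 = 0.1332 + 0.2448 + 0.2088 + 0.0962 + 0.2652 + 0.2262 + 0.1406 + 0.3876 + 0.6612
 = 2.3638

2.3638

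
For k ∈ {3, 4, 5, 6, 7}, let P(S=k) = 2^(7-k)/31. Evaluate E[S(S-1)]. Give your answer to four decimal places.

12.0645

E[S(S-1)] = Σ s(s-1)·P(S=s)
 = 6·16/31 + 12·8/31 + 20·4/31 + 30·2/31 + 42·1/31
 = 96/31 + 96/31 + 80/31 + 60/31 + 42/31
 = 374/31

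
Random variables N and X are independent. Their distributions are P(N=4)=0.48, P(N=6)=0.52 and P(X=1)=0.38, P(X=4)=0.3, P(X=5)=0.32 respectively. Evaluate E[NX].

E[NX] = Σ_n Σ_x nx · P(N=n)P(X=x)
 = 4·0.1824 + 16·0.144 + 20·0.1536 + 6·0.1976 + 24·0.156 + 30·0.1664
 = 0.7296 + 2.304 + 3.072 + 1.1856 + 3.744 + 4.992
 = 16.0272

16.0272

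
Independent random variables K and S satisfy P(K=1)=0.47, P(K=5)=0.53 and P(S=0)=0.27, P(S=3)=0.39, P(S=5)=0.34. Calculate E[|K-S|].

2.2616

E[|K-S|] = Σ_k Σ_s |k-s| · P(K=k)P(S=s)
 = 1·0.1269 + 2·0.1833 + 4·0.1598 + 5·0.1431 + 2·0.2067 + 0·0.1802
 = 0.1269 + 0.3666 + 0.6392 + 0.7155 + 0.4134 + 0
 = 2.2616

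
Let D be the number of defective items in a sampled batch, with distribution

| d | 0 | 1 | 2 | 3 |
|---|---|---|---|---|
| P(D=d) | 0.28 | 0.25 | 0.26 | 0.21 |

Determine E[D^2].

E[D^2] = Σ d^2·P(D=d)
 = 0·0.28 + 1·0.25 + 4·0.26 + 9·0.21
 = 0 + 0.25 + 1.04 + 1.89
 = 3.18

3.18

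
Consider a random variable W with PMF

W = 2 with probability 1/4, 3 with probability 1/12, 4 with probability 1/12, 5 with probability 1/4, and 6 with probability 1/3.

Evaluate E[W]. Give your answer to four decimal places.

4.3333

E[W] = Σ w·P(W=w)
 = 2·1/4 + 3·1/12 + 4·1/12 + 5·1/4 + 6·1/3
 = 1/2 + 1/4 + 1/3 + 5/4 + 2
 = 13/3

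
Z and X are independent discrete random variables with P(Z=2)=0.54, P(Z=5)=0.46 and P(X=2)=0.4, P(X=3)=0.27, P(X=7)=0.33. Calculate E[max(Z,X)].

E[max(Z,X)] = Σ_z Σ_x max(z,x) · P(Z=z)P(X=x)
 = 2·0.216 + 3·0.1458 + 7·0.1782 + 5·0.184 + 5·0.1242 + 7·0.1518
 = 0.432 + 0.4374 + 1.2474 + 0.92 + 0.621 + 1.0626
 = 4.7204

4.7204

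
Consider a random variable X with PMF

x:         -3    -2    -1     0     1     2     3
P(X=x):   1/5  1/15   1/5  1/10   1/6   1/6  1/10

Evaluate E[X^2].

E[X^2] = Σ x^2·P(X=x)
 = 9·1/5 + 4·1/15 + 1·1/5 + 0·1/10 + 1·1/6 + 4·1/6 + 9·1/10
 = 9/5 + 4/15 + 1/5 + 0 + 1/6 + 2/3 + 9/10
 = 4

4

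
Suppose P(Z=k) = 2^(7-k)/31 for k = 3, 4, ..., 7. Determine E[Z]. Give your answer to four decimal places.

E[Z] = Σ z·P(Z=z)
 = 3·16/31 + 4·8/31 + 5·4/31 + 6·2/31 + 7·1/31
 = 48/31 + 32/31 + 20/31 + 12/31 + 7/31
 = 119/31

3.8387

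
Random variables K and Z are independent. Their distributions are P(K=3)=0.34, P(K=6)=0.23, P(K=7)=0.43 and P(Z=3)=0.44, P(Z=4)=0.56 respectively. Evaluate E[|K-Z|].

2.2308

E[|K-Z|] = Σ_k Σ_z |k-z| · P(K=k)P(Z=z)
 = 0·0.1496 + 1·0.1904 + 3·0.1012 + 2·0.1288 + 4·0.1892 + 3·0.2408
 = 0 + 0.1904 + 0.3036 + 0.2576 + 0.7568 + 0.7224
 = 2.2308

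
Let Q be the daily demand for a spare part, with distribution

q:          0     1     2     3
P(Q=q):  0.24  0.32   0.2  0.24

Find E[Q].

1.44

E[Q] = Σ q·P(Q=q)
 = 0·0.24 + 1·0.32 + 2·0.2 + 3·0.24
 = 0 + 0.32 + 0.4 + 0.72
 = 1.44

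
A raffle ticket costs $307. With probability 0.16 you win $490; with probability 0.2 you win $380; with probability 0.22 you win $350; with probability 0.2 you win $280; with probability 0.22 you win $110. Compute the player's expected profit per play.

4.6

E[payout] = 490·0.16 + 380·0.2 + 350·0.22 + 280·0.2 + 110·0.22
 = 78.4 + 76 + 77 + 56 + 24.2
 = 311.6
Net = 311.6 - 307 = 4.6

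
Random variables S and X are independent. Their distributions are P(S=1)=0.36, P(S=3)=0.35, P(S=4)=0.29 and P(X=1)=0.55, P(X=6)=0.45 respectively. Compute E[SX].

E[SX] = Σ_s Σ_x sx · P(S=s)P(X=x)
 = 1·0.198 + 6·0.162 + 3·0.1925 + 18·0.1575 + 4·0.1595 + 24·0.1305
 = 0.198 + 0.972 + 0.5775 + 2.835 + 0.638 + 3.132
 = 8.3525

8.3525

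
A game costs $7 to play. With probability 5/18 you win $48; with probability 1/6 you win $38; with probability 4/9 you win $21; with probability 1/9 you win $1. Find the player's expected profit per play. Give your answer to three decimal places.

22.111

E[payout] = 48·5/18 + 38·1/6 + 21·4/9 + 1·1/9
 = 40/3 + 19/3 + 28/3 + 1/9
 = 262/9
Net = 262/9 - 7 = 199/9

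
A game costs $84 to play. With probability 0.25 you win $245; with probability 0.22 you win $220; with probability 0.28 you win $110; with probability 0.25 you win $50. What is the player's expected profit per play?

E[payout] = 245·0.25 + 220·0.22 + 110·0.28 + 50·0.25
 = 61.25 + 48.4 + 30.8 + 12.5
 = 152.95
Net = 152.95 - 84 = 68.95

68.95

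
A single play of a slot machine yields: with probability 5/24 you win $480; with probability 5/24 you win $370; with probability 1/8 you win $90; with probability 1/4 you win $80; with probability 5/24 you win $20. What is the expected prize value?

212.5

E[payout] = 480·5/24 + 370·5/24 + 90·1/8 + 80·1/4 + 20·5/24
 = 100 + 925/12 + 45/4 + 20 + 25/6
 = 425/2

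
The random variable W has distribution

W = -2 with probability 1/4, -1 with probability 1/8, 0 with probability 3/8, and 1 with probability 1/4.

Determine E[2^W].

E[2^W] = Σ 2^w·P(W=w)
 = 1/4·1/4 + 1/2·1/8 + 1·3/8 + 2·1/4
 = 1/16 + 1/16 + 3/8 + 1/2
 = 1

1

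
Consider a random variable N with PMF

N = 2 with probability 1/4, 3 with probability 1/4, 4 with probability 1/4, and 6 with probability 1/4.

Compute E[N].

3.75

E[N] = Σ n·P(N=n)
 = 2·1/4 + 3·1/4 + 4·1/4 + 6·1/4
 = 1/2 + 3/4 + 1 + 3/2
 = 15/4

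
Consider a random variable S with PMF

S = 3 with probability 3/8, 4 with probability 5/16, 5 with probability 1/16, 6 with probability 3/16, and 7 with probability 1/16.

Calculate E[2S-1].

E[2S-1] = Σ (2s-1)·P(S=s)
 = 5·3/8 + 7·5/16 + 9·1/16 + 11·3/16 + 13·1/16
 = 15/8 + 35/16 + 9/16 + 33/16 + 13/16
 = 15/2

7.5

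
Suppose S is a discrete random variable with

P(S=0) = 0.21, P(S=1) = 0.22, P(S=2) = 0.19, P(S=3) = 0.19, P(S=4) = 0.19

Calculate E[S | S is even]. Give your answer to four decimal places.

P(S is even) = 0.21 + 0.19 + 0.19 = 0.59.
E[S | S is even] = [0·0.21 + 2·0.19 + 4·0.19] / 0.59
 = 1.14 / 0.59
 = 114/59

1.9322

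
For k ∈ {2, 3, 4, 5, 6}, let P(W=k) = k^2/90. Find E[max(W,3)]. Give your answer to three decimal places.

E[max(W,3)] = Σ max(w,3)·P(W=w)
 = 3·2/45 + 3·1/10 + 4·8/45 + 5·5/18 + 6·2/5
 = 2/15 + 3/10 + 32/45 + 25/18 + 12/5
 = 74/15

4.933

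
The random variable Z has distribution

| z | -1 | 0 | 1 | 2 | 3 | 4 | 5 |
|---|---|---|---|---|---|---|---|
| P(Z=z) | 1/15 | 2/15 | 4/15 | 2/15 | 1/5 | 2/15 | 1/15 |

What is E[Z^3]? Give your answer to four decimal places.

E[Z^3] = Σ z^3·P(Z=z)
 = (-1)·1/15 + 0·2/15 + 1·4/15 + 8·2/15 + 27·1/5 + 64·2/15 + 125·1/15
 = (-1/15) + 0 + 4/15 + 16/15 + 27/5 + 128/15 + 25/3
 = 353/15

23.5333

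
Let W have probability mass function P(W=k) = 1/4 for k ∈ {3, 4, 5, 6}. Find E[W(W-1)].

17

E[W(W-1)] = Σ w(w-1)·P(W=w)
 = 6·1/4 + 12·1/4 + 20·1/4 + 30·1/4
 = 3/2 + 3 + 5 + 15/2
 = 17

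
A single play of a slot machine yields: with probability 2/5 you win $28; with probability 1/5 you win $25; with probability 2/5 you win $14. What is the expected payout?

E[payout] = 28·2/5 + 25·1/5 + 14·2/5
 = 56/5 + 5 + 28/5
 = 109/5

21.8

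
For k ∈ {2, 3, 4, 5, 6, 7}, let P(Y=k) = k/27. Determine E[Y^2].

E[Y^2] = Σ y^2·P(Y=y)
 = 4·2/27 + 9·1/9 + 16·4/27 + 25·5/27 + 36·2/9 + 49·7/27
 = 8/27 + 1 + 64/27 + 125/27 + 8 + 343/27
 = 29

29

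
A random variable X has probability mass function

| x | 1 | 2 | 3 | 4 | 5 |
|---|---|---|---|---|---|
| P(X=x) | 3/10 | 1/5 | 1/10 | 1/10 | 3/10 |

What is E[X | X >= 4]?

P(X >= 4) = 1/10 + 3/10 = 2/5.
E[X | X >= 4] = [4·1/10 + 5·3/10] / (2/5)
 = 19/10 / (2/5)
 = 19/4

4.75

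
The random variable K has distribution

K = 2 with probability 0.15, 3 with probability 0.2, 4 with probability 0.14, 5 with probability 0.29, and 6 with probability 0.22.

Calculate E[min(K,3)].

E[min(K,3)] = Σ min(k,3)·P(K=k)
 = 2·0.15 + 3·0.2 + 3·0.14 + 3·0.29 + 3·0.22
 = 0.3 + 0.6 + 0.42 + 0.87 + 0.66
 = 2.85

2.85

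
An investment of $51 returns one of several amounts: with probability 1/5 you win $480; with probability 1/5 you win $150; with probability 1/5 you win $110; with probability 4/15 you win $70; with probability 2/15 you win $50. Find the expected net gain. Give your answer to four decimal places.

122.3333

E[payout] = 480·1/5 + 150·1/5 + 110·1/5 + 70·4/15 + 50·2/15
 = 96 + 30 + 22 + 56/3 + 20/3
 = 520/3
Net = 520/3 - 51 = 367/3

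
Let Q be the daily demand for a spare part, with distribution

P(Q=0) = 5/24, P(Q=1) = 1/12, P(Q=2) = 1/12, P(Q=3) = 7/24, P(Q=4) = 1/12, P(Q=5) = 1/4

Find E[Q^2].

E[Q^2] = Σ q^2·P(Q=q)
 = 0·5/24 + 1·1/12 + 4·1/12 + 9·7/24 + 16·1/12 + 25·1/4
 = 0 + 1/12 + 1/3 + 21/8 + 4/3 + 25/4
 = 85/8

10.625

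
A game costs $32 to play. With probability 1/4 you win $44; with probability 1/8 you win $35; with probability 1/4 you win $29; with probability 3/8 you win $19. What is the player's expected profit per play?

E[payout] = 44·1/4 + 35·1/8 + 29·1/4 + 19·3/8
 = 11 + 35/8 + 29/4 + 57/8
 = 119/4
Net = 119/4 - 32 = -9/4

-2.25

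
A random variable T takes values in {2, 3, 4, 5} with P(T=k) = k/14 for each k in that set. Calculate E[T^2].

16

E[T^2] = Σ t^2·P(T=t)
 = 4·1/7 + 9·3/14 + 16·2/7 + 25·5/14
 = 4/7 + 27/14 + 32/7 + 125/14
 = 16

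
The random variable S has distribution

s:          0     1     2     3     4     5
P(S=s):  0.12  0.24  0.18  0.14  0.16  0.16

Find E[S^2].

E[S^2] = Σ s^2·P(S=s)
 = 0·0.12 + 1·0.24 + 4·0.18 + 9·0.14 + 16·0.16 + 25·0.16
 = 0 + 0.24 + 0.72 + 1.26 + 2.56 + 4
 = 8.78

8.78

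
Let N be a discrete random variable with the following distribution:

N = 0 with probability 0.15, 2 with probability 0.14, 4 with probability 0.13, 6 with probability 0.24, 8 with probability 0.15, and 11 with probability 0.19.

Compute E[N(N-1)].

38.34

E[N(N-1)] = Σ n(n-1)·P(N=n)
 = 0·0.15 + 2·0.14 + 12·0.13 + 30·0.24 + 56·0.15 + 110·0.19
 = 0 + 0.28 + 1.56 + 7.2 + 8.4 + 20.9
 = 38.34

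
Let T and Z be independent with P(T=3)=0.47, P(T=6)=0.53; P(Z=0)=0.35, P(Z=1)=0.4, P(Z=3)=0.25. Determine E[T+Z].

5.74

E[T+Z] = Σ_t Σ_z (t+z) · P(T=t)P(Z=z)
 = 3·0.1645 + 4·0.188 + 6·0.1175 + 6·0.1855 + 7·0.212 + 9·0.1325
 = 0.4935 + 0.752 + 0.705 + 1.113 + 1.484 + 1.1925
 = 5.74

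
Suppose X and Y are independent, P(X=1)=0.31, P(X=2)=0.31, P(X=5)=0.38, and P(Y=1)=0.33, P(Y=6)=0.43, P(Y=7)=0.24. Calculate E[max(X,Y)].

5.1939

E[max(X,Y)] = Σ_x Σ_y max(x,y) · P(X=x)P(Y=y)
 = 1·0.1023 + 6·0.1333 + 7·0.0744 + 2·0.1023 + 6·0.1333 + 7·0.0744 + 5·0.1254 + 6·0.1634 + 7·0.0912
 = 0.1023 + 0.7998 + 0.5208 + 0.2046 + 0.7998 + 0.5208 + 0.627 + 0.9804 + 0.6384
 = 5.1939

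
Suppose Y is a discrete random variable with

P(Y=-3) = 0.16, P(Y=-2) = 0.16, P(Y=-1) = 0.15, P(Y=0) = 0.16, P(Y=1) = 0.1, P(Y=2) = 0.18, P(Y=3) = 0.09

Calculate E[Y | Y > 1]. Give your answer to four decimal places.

2.3333

P(Y > 1) = 0.18 + 0.09 = 0.27.
E[Y | Y > 1] = [2·0.18 + 3·0.09] / 0.27
 = 0.63 / 0.27
 = 7/3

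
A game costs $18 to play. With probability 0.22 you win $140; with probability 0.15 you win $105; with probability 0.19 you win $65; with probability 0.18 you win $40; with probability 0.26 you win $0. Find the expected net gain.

48.1

E[payout] = 140·0.22 + 105·0.15 + 65·0.19 + 40·0.18 + 0·0.26
 = 30.8 + 15.75 + 12.35 + 7.2 + 0
 = 66.1
Net = 66.1 - 18 = 48.1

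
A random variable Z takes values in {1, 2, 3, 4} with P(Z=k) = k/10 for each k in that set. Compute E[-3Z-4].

E[-3Z-4] = Σ (-3z-4)·P(Z=z)
 = (-7)·1/10 + (-10)·1/5 + (-13)·3/10 + (-16)·2/5
 = (-7/10) + (-2) + (-39/10) + (-32/5)
 = -13

-13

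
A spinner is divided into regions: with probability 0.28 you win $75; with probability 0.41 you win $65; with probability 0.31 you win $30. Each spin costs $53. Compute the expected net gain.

E[payout] = 75·0.28 + 65·0.41 + 30·0.31
 = 21 + 26.65 + 9.3
 = 56.95
Net = 56.95 - 53 = 3.95

3.95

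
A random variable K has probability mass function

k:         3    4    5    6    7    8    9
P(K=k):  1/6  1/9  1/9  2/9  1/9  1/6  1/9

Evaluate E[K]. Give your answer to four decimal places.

E[K] = Σ k·P(K=k)
 = 3·1/6 + 4·1/9 + 5·1/9 + 6·2/9 + 7·1/9 + 8·1/6 + 9·1/9
 = 1/2 + 4/9 + 5/9 + 4/3 + 7/9 + 4/3 + 1
 = 107/18

5.9444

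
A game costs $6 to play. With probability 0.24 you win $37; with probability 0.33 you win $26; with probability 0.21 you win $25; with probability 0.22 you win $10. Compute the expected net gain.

18.91

E[payout] = 37·0.24 + 26·0.33 + 25·0.21 + 10·0.22
 = 8.88 + 8.58 + 5.25 + 2.2
 = 24.91
Net = 24.91 - 6 = 18.91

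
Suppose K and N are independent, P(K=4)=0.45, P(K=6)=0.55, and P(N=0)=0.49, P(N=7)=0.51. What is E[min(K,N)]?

2.601

E[min(K,N)] = Σ_k Σ_n min(k,n) · P(K=k)P(N=n)
 = 0·0.2205 + 4·0.2295 + 0·0.2695 + 6·0.2805
 = 0 + 0.918 + 0 + 1.683
 = 2.601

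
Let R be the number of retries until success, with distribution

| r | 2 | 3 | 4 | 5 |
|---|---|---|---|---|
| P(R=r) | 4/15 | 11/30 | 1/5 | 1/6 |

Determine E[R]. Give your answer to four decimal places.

E[R] = Σ r·P(R=r)
 = 2·4/15 + 3·11/30 + 4·1/5 + 5·1/6
 = 8/15 + 11/10 + 4/5 + 5/6
 = 49/15

3.2667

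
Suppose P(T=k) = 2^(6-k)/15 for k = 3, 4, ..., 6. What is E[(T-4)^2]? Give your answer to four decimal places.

0.9333

E[(T-4)^2] = Σ (t-4)^2·P(T=t)
 = 1·8/15 + 0·4/15 + 1·2/15 + 4·1/15
 = 8/15 + 0 + 2/15 + 4/15
 = 14/15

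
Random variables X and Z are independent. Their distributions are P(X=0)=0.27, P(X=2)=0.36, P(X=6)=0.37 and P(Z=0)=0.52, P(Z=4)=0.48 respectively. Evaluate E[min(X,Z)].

1.056

E[min(X,Z)] = Σ_x Σ_z min(x,z) · P(X=x)P(Z=z)
 = 0·0.1404 + 0·0.1296 + 0·0.1872 + 2·0.1728 + 0·0.1924 + 4·0.1776
 = 0 + 0 + 0 + 0.3456 + 0 + 0.7104
 = 1.056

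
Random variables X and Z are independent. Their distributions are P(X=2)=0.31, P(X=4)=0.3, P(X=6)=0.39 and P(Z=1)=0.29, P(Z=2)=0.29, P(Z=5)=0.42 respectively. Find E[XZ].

E[XZ] = Σ_x Σ_z xz · P(X=x)P(Z=z)
 = 2·0.0899 + 4·0.0899 + 10·0.1302 + 4·0.087 + 8·0.087 + 20·0.126 + 6·0.1131 + 12·0.1131 + 30·0.1638
 = 0.1798 + 0.3596 + 1.302 + 0.348 + 0.696 + 2.52 + 0.6786 + 1.3572 + 4.914
 = 12.3552

12.3552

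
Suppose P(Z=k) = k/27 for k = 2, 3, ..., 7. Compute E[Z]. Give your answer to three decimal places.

E[Z] = Σ z·P(Z=z)
 = 2·2/27 + 3·1/9 + 4·4/27 + 5·5/27 + 6·2/9 + 7·7/27
 = 4/27 + 1/3 + 16/27 + 25/27 + 4/3 + 49/27
 = 139/27

5.148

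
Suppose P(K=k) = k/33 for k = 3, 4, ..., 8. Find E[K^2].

39

E[K^2] = Σ k^2·P(K=k)
 = 9·1/11 + 16·4/33 + 25·5/33 + 36·2/11 + 49·7/33 + 64·8/33
 = 9/11 + 64/33 + 125/33 + 72/11 + 343/33 + 512/33
 = 39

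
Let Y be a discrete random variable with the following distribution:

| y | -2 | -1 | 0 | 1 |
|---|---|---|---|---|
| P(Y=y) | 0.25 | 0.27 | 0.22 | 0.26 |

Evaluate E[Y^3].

E[Y^3] = Σ y^3·P(Y=y)
 = (-8)·0.25 + (-1)·0.27 + 0·0.22 + 1·0.26
 = (-2) + (-0.27) + 0 + 0.26
 = -2.01

-2.01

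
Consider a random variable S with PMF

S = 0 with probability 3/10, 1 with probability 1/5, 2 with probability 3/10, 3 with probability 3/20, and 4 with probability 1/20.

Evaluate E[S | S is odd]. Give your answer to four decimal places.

P(S is odd) = 1/5 + 3/20 = 7/20.
E[S | S is odd] = [1·1/5 + 3·3/20] / (7/20)
 = 13/20 / (7/20)
 = 13/7

1.8571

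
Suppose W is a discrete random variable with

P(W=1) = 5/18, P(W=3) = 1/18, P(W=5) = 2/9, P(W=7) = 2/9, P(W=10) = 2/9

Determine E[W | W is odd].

4

P(W is odd) = 5/18 + 1/18 + 2/9 + 2/9 = 7/9.
E[W | W is odd] = [1·5/18 + 3·1/18 + 5·2/9 + 7·2/9] / (7/9)
 = 28/9 / (7/9)
 = 4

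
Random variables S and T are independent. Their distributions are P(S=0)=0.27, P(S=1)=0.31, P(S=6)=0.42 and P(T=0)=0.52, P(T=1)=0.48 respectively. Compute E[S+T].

E[S+T] = Σ_s Σ_t (s+t) · P(S=s)P(T=t)
 = 0·0.1404 + 1·0.1296 + 1·0.1612 + 2·0.1488 + 6·0.2184 + 7·0.2016
 = 0 + 0.1296 + 0.1612 + 0.2976 + 1.3104 + 1.4112
 = 3.31

3.31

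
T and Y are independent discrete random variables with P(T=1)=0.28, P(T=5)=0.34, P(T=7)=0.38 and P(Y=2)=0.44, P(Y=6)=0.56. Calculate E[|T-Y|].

2.5952

E[|T-Y|] = Σ_t Σ_y |t-y| · P(T=t)P(Y=y)
 = 1·0.1232 + 5·0.1568 + 3·0.1496 + 1·0.1904 + 5·0.1672 + 1·0.2128
 = 0.1232 + 0.784 + 0.4488 + 0.1904 + 0.836 + 0.2128
 = 2.5952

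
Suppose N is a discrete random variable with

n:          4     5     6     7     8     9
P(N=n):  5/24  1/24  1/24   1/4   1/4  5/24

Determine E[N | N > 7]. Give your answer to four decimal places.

8.4545

P(N > 7) = 1/4 + 5/24 = 11/24.
E[N | N > 7] = [8·1/4 + 9·5/24] / (11/24)
 = 31/8 / (11/24)
 = 93/11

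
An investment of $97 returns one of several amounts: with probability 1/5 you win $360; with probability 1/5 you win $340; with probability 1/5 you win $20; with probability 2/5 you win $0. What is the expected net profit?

47

E[payout] = 360·1/5 + 340·1/5 + 20·1/5 + 0·2/5
 = 72 + 68 + 4 + 0
 = 144
Net = 144 - 97 = 47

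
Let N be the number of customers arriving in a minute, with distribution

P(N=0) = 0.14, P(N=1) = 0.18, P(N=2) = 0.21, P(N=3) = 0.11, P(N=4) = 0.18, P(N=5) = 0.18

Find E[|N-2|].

1.47

E[|N-2|] = Σ |n-2|·P(N=n)
 = 2·0.14 + 1·0.18 + 0·0.21 + 1·0.11 + 2·0.18 + 3·0.18
 = 0.28 + 0.18 + 0 + 0.11 + 0.36 + 0.54
 = 1.47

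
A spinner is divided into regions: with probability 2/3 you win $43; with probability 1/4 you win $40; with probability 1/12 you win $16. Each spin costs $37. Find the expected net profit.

3

E[payout] = 43·2/3 + 40·1/4 + 16·1/12
 = 86/3 + 10 + 4/3
 = 40
Net = 40 - 37 = 3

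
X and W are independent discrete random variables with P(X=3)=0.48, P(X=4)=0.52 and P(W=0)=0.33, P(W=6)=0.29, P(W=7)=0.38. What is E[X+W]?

7.92

E[X+W] = Σ_x Σ_w (x+w) · P(X=x)P(W=w)
 = 3·0.1584 + 9·0.1392 + 10·0.1824 + 4·0.1716 + 10·0.1508 + 11·0.1976
 = 0.4752 + 1.2528 + 1.824 + 0.6864 + 1.508 + 2.1736
 = 7.92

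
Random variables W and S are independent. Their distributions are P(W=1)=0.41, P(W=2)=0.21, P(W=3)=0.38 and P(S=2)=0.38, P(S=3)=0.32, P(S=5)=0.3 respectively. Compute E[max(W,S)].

3.3644

E[max(W,S)] = Σ_w Σ_s max(w,s) · P(W=w)P(S=s)
 = 2·0.1558 + 3·0.1312 + 5·0.123 + 2·0.0798 + 3·0.0672 + 5·0.063 + 3·0.1444 + 3·0.1216 + 5·0.114
 = 0.3116 + 0.3936 + 0.615 + 0.1596 + 0.2016 + 0.315 + 0.4332 + 0.3648 + 0.57
 = 3.3644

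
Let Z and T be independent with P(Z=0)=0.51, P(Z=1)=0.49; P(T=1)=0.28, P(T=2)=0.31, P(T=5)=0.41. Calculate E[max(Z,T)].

2.95

E[max(Z,T)] = Σ_z Σ_t max(z,t) · P(Z=z)P(T=t)
 = 1·0.1428 + 2·0.1581 + 5·0.2091 + 1·0.1372 + 2·0.1519 + 5·0.2009
 = 0.1428 + 0.3162 + 1.0455 + 0.1372 + 0.3038 + 1.0045
 = 2.95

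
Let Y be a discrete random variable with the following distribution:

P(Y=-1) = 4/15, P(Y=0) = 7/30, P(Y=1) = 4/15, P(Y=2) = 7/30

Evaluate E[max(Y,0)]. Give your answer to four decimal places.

0.7333

E[max(Y,0)] = Σ max(y,0)·P(Y=y)
 = 0·4/15 + 0·7/30 + 1·4/15 + 2·7/30
 = 0 + 0 + 4/15 + 7/15
 = 11/15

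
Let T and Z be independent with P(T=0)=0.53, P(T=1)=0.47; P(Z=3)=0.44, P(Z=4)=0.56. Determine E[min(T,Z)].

E[min(T,Z)] = Σ_t Σ_z min(t,z) · P(T=t)P(Z=z)
 = 0·0.2332 + 0·0.2968 + 1·0.2068 + 1·0.2632
 = 0 + 0 + 0.2068 + 0.2632
 = 0.47

0.47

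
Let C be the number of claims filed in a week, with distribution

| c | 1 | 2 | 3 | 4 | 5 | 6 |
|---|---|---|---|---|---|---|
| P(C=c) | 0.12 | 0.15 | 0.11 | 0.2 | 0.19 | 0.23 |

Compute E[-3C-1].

-12.64

E[-3C-1] = Σ (-3c-1)·P(C=c)
 = (-4)·0.12 + (-7)·0.15 + (-10)·0.11 + (-13)·0.2 + (-16)·0.19 + (-19)·0.23
 = (-0.48) + (-1.05) + (-1.1) + (-2.6) + (-3.04) + (-4.37)
 = -12.64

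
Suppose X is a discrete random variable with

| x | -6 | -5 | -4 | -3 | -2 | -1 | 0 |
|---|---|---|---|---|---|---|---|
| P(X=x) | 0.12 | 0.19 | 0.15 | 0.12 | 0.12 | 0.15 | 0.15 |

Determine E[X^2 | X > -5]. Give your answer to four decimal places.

P(X > -5) = 0.15 + 0.12 + 0.12 + 0.15 + 0.15 = 0.69.
E[X^2 | X > -5] = [16·0.15 + 9·0.12 + 4·0.12 + 1·0.15 + 0·0.15] / 0.69
 = 4.11 / 0.69
 = 137/23

5.9565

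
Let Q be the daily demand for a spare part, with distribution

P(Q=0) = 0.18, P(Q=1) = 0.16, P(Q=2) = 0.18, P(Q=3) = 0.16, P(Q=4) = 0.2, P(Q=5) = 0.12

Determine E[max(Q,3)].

E[max(Q,3)] = Σ max(q,3)·P(Q=q)
 = 3·0.18 + 3·0.16 + 3·0.18 + 3·0.16 + 4·0.2 + 5·0.12
 = 0.54 + 0.48 + 0.54 + 0.48 + 0.8 + 0.6
 = 3.44

3.44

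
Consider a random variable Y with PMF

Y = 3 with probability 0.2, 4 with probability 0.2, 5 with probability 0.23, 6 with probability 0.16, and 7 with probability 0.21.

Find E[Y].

4.98

E[Y] = Σ y·P(Y=y)
 = 3·0.2 + 4·0.2 + 5·0.23 + 6·0.16 + 7·0.21
 = 0.6 + 0.8 + 1.15 + 0.96 + 1.47
 = 4.98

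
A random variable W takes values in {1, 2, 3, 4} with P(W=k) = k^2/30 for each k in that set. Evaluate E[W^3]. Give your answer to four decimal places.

E[W^3] = Σ w^3·P(W=w)
 = 1·1/30 + 8·2/15 + 27·3/10 + 64·8/15
 = 1/30 + 16/15 + 81/10 + 512/15
 = 130/3

43.3333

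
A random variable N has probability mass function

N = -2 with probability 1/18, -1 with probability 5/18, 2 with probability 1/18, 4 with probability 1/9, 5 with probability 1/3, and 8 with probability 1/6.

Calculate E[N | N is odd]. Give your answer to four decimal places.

P(N is odd) = 5/18 + 1/3 = 11/18.
E[N | N is odd] = [(-1)·5/18 + 5·1/3] / (11/18)
 = 25/18 / (11/18)
 = 25/11

2.2727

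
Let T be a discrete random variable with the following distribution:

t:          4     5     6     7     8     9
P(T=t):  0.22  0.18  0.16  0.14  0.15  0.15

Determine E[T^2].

42.39

E[T^2] = Σ t^2·P(T=t)
 = 16·0.22 + 25·0.18 + 36·0.16 + 49·0.14 + 64·0.15 + 81·0.15
 = 3.52 + 4.5 + 5.76 + 6.86 + 9.6 + 12.15
 = 42.39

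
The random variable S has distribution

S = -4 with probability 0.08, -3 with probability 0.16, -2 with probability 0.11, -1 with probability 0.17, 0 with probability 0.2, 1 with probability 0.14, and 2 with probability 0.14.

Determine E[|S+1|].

1.57

E[|S+1|] = Σ |s+1|·P(S=s)
 = 3·0.08 + 2·0.16 + 1·0.11 + 0·0.17 + 1·0.2 + 2·0.14 + 3·0.14
 = 0.24 + 0.32 + 0.11 + 0 + 0.2 + 0.28 + 0.42
 = 1.57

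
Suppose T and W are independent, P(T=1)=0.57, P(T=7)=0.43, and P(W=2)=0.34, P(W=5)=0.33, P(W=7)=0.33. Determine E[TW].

16.6112

E[TW] = Σ_t Σ_w tw · P(T=t)P(W=w)
 = 2·0.1938 + 5·0.1881 + 7·0.1881 + 14·0.1462 + 35·0.1419 + 49·0.1419
 = 0.3876 + 0.9405 + 1.3167 + 2.0468 + 4.9665 + 6.9531
 = 16.6112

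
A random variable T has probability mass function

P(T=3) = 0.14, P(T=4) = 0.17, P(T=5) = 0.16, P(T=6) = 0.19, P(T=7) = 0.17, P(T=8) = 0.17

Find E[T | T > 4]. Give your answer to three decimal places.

6.507

P(T > 4) = 0.16 + 0.19 + 0.17 + 0.17 = 0.69.
E[T | T > 4] = [5·0.16 + 6·0.19 + 7·0.17 + 8·0.17] / 0.69
 = 4.49 / 0.69
 = 449/69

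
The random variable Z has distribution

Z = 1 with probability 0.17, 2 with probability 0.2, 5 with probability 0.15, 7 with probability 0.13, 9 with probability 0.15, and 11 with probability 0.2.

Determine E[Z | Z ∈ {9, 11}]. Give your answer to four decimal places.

P(Z ∈ {9, 11}) = 0.15 + 0.2 = 0.35.
E[Z | Z ∈ {9, 11}] = [9·0.15 + 11·0.2] / 0.35
 = 3.55 / 0.35
 = 71/7

10.1429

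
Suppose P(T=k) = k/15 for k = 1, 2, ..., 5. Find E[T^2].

E[T^2] = Σ t^2·P(T=t)
 = 1·1/15 + 4·2/15 + 9·1/5 + 16·4/15 + 25·1/3
 = 1/15 + 8/15 + 9/5 + 64/15 + 25/3
 = 15

15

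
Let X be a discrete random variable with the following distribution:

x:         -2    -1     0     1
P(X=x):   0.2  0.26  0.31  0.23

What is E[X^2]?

1.29

E[X^2] = Σ x^2·P(X=x)
 = 4·0.2 + 1·0.26 + 0·0.31 + 1·0.23
 = 0.8 + 0.26 + 0 + 0.23
 = 1.29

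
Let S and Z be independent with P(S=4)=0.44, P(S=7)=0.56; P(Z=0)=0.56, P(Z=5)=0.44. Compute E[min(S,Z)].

E[min(S,Z)] = Σ_s Σ_z min(s,z) · P(S=s)P(Z=z)
 = 0·0.2464 + 4·0.1936 + 0·0.3136 + 5·0.2464
 = 0 + 0.7744 + 0 + 1.232
 = 2.0064

2.0064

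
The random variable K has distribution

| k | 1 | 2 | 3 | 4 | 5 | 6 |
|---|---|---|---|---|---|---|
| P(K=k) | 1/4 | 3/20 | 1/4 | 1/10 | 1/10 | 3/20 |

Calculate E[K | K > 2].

4.25

P(K > 2) = 1/4 + 1/10 + 1/10 + 3/20 = 3/5.
E[K | K > 2] = [3·1/4 + 4·1/10 + 5·1/10 + 6·3/20] / (3/5)
 = 51/20 / (3/5)
 = 17/4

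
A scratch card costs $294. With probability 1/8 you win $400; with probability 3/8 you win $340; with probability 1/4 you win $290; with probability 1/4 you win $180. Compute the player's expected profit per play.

E[payout] = 400·1/8 + 340·3/8 + 290·1/4 + 180·1/4
 = 50 + 255/2 + 145/2 + 45
 = 295
Net = 295 - 294 = 1

1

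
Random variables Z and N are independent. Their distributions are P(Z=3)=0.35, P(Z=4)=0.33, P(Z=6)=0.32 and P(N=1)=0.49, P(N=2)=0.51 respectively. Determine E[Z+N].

5.8

E[Z+N] = Σ_z Σ_n (z+n) · P(Z=z)P(N=n)
 = 4·0.1715 + 5·0.1785 + 5·0.1617 + 6·0.1683 + 7·0.1568 + 8·0.1632
 = 0.686 + 0.8925 + 0.8085 + 1.0098 + 1.0976 + 1.3056
 = 5.8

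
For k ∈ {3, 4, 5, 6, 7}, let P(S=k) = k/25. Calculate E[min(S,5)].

4.6

E[min(S,5)] = Σ min(s,5)·P(S=s)
 = 3·3/25 + 4·4/25 + 5·1/5 + 5·6/25 + 5·7/25
 = 9/25 + 16/25 + 1 + 6/5 + 7/5
 = 23/5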